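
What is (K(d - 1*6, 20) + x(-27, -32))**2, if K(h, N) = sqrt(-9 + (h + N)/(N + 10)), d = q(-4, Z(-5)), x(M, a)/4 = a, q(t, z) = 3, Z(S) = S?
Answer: (3840 - I*sqrt(7590))**2/900 ≈ 16376.0 - 743.43*I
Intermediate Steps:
x(M, a) = 4*a
d = 3
K(h, N) = sqrt(-9 + (N + h)/(10 + N))
(K(d - 1*6, 20) + x(-27, -32))**2 = (sqrt((-90 + (3 - 1*6) - 8*20)/(10 + 20)) + 4*(-32))**2 = (sqrt((-90 + (3 - 6) - 160)/30) - 128)**2 = (sqrt((-90 - 3 - 160)/30) - 128)**2 = (sqrt((1/30)*(-253)) - 128)**2 = (sqrt(-253/30) - 128)**2 = (I*sqrt(7590)/30 - 128)**2 = (-128 + I*sqrt(7590)/30)**2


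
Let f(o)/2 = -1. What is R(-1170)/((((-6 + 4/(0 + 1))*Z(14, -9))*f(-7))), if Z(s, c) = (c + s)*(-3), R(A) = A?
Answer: 39/2 ≈ 19.500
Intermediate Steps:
f(o) = -2 (f(o) = 2*(-1) = -2)
Z(s, c) = -3*c - 3*s
R(-1170)/((((-6 + 4/(0 + 1))*Z(14, -9))*f(-7))) = -1170*(-1/(2*(-6 + 4/(0 + 1))*(-3*(-9) - 3*14))) = -1170*(-1/(2*(-6 + 4/1)*(27 - 42))) = -1170*1/(30*(-6 + 4*1)) = -1170*1/(30*(-6 + 4)) = -1170/(-2*(-15)*(-2)) = -1170/(30*(-2)) = -1170/(-60) = -1170*(-1/60) = 39/2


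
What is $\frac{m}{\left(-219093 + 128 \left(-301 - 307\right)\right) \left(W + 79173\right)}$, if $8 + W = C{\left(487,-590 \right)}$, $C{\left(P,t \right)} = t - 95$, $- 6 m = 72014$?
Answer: $\frac{36007}{69906138480} \approx 5.1508 \cdot 10^{-7}$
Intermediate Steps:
$m = - \frac{36007}{3}$ ($m = \left(- \frac{1}{6}\right) 72014 = - \frac{36007}{3} \approx -12002.0$)
$C{\left(P,t \right)} = -95 + t$
$W = -693$ ($W = -8 - 685 = -693$)
$\frac{m}{\left(-219093 + 128 \left(-301 - 307\right)\right) \left(W + 79173\right)} = - \frac{36007}{3 \left(-219093 + 128 \left(-301 - 307\right)\right) \left(-693 + 79173\right)} = - \frac{36007}{3 \left(-219093 + 128 \left(-608\right)\right) 78480} = - \frac{36007}{3 \left(-219093 - 77824\right) 78480} = - \frac{36007}{3 \left(\left(-296917\right) 78480\right)} = - \frac{36007}{3 \left(-23302046160\right)} = \left(- \frac{36007}{3}\right) \left(- \frac{1}{23302046160}\right) = \frac{36007}{69906138480}$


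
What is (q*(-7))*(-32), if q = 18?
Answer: 4032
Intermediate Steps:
(q*(-7))*(-32) = (18*(-7))*(-32) = -126*(-32) = 4032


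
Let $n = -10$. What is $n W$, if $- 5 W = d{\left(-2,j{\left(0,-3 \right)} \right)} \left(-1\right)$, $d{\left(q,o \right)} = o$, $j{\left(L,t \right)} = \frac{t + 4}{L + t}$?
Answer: $\frac{2}{3} \approx 0.66667$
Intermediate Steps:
$j{\left(L,t \right)} = \frac{4 + t}{L + t}$
$W = - \frac{1}{15}$ ($W = - \frac{\frac{4 - 3}{0 - 3} \left(-1\right)}{5} = - \frac{\frac{1}{-3} \cdot 1 \left(-1\right)}{5} = - \frac{\left(- \frac{1}{3}\right) 1 \left(-1\right)}{5} = - \frac{\left(- \frac{1}{3}\right) \left(-1\right)}{5} = \left(- \frac{1}{5}\right) \frac{1}{3} = - \frac{1}{15} \approx -0.066667$)
$n W = \left(-10\right) \left(- \frac{1}{15}\right) = \frac{2}{3}$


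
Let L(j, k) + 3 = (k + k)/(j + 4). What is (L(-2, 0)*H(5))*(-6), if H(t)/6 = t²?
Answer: 2700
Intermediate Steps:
H(t) = 6*t²
L(j, k) = -3 + 2*k/(4 + j) (L(j, k) = -3 + (k + k)/(j + 4) = -3 + (2*k)/(4 + j) = -3 + 2*k/(4 + j))
(L(-2, 0)*H(5))*(-6) = (((-12 - 3*(-2) + 2*0)/(4 - 2))*(6*5²))*(-6) = (((-12 + 6 + 0)/2)*(6*25))*(-6) = (((½)*(-6))*150)*(-6) = -3*150*(-6) = -450*(-6) = 2700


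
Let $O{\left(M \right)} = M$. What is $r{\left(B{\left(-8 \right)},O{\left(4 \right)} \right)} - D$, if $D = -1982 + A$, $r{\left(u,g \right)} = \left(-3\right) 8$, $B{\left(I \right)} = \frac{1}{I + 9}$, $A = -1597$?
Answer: $3555$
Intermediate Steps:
$B{\left(I \right)} = \frac{1}{9 + I}$
$r{\left(u,g \right)} = -24$
$D = -3579$ ($D = -1982 - 1597 = -3579$)
$r{\left(B{\left(-8 \right)},O{\left(4 \right)} \right)} - D = -24 - -3579 = -24 + 3579 = 3555$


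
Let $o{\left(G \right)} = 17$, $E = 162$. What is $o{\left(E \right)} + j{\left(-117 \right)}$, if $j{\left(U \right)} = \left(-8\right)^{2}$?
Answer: $81$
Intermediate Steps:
$j{\left(U \right)} = 64$
$o{\left(E \right)} + j{\left(-117 \right)} = 17 + 64 = 81$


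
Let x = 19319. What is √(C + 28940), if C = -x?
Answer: 3*√1069 ≈ 98.087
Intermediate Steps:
C = -19319 (C = -1*19319 = -19319)
√(C + 28940) = √(-19319 + 28940) = √9621 = 3*√1069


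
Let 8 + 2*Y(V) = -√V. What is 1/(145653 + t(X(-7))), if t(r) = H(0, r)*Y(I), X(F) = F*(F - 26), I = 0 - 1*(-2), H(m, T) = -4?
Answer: 145669/21219457553 - 2*√2/21219457553 ≈ 6.8647e-6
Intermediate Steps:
I = 2 (I = 0 + 2 = 2)
Y(V) = -4 - √V/2 (Y(V) = -4 + (-√V)/2 = -4 - √V/2)
X(F) = F*(-26 + F)
t(r) = 16 + 2*√2 (t(r) = -4*(-4 - √2/2) = 16 + 2*√2)
1/(145653 + t(X(-7))) = 1/(145653 + (16 + 2*√2)) = 1/(145669 + 2*√2)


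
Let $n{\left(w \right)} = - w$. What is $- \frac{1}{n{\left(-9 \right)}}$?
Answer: $- \frac{1}{9} \approx -0.11111$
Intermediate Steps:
$- \frac{1}{n{\left(-9 \right)}} = - \frac{1}{\left(-1\right) \left(-9\right)} = - \frac{1}{9}$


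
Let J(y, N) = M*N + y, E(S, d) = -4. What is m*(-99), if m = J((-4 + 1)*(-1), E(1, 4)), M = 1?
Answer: 99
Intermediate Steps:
J(y, N) = N + y (J(y, N) = 1*N + y = N + y)
m = -1 (m = -4 + (-4 + 1)*(-1) = -4 - 3*(-1) = -4 + 3 = -1)
m*(-99) = -1*(-99) = 99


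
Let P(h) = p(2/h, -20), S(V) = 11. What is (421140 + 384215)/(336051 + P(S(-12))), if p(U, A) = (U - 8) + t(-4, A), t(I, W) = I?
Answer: 8858905/3696431 ≈ 2.3966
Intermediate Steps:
p(U, A) = -12 + U (p(U, A) = (U - 8) - 4 = (-8 + U) - 4 = -12 + U)
P(h) = -12 + 2/h
(421140 + 384215)/(336051 + P(S(-12))) = (421140 + 384215)/(336051 + (-12 + 2/11)) = 805355/(336051 + (-12 + 2*(1/11))) = 805355/(336051 + (-12 + 2/11)) = 805355/(336051 - 130/11) = 805355/(3696431/11) = 805355*(11/3696431) = 8858905/3696431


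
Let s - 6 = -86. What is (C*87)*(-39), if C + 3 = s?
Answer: 281619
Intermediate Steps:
s = -80 (s = 6 - 86 = -80)
C = -83 (C = -3 - 80 = -83)
(C*87)*(-39) = -83*87*(-39) = -7221*(-39) = 281619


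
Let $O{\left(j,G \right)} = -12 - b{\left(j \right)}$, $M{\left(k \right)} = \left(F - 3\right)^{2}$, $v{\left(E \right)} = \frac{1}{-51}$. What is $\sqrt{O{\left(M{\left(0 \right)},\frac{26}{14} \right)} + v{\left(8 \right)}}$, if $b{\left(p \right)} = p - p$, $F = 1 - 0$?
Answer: $\frac{i \sqrt{31263}}{51} \approx 3.4669 i$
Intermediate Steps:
$F = 1$ ($F = 1 + 0 = 1$)
$v{\left(E \right)} = - \frac{1}{51}$
$b{\left(p \right)} = 0$
$M{\left(k \right)} = 4$ ($M{\left(k \right)} = \left(1 - 3\right)^{2} = \left(-2\right)^{2} = 4$)
$O{\left(j,G \right)} = -12$ ($O{\left(j,G \right)} = -12 - 0 = -12 + 0 = -12$)
$\sqrt{O{\left(M{\left(0 \right)},\frac{26}{14} \right)} + v{\left(8 \right)}} = \sqrt{-12 - \frac{1}{51}} = \sqrt{- \frac{613}{51}} = \frac{i \sqrt{31263}}{51}$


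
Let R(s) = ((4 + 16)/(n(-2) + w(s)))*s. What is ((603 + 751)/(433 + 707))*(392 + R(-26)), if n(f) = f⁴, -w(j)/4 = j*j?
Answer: 89213029/191520 ≈ 465.82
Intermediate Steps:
w(j) = -4*j² (w(j) = -4*j*j = -4*j²)
R(s) = 20*s/(16 - 4*s²) (R(s) = ((4 + 16)/((-2)⁴ - 4*s²))*s = (20/(16 - 4*s²))*s = 20*s/(16 - 4*s²))
((603 + 751)/(433 + 707))*(392 + R(-26)) = ((603 + 751)/(433 + 707))*(392 - 5*(-26)/(-4 + (-26)²)) = (1354/1140)*(392 - 5*(-26)/(-4 + 676)) = (1354*(1/1140))*(392 - 5*(-26)/672) = 677*(392 - 5*(-26)*1/672)/570 = 677*(392 + 65/336)/570 = (677/570)*(131777/336) = 89213029/191520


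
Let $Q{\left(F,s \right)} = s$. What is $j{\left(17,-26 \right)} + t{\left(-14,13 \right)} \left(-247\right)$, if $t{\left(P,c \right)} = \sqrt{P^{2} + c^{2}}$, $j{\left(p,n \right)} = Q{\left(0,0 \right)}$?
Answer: $- 247 \sqrt{365} \approx -4718.9$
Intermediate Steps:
$j{\left(p,n \right)} = 0$
$j{\left(17,-26 \right)} + t{\left(-14,13 \right)} \left(-247\right) = 0 + \sqrt{\left(-14\right)^{2} + 13^{2}} \left(-247\right) = 0 + \sqrt{196 + 169} \left(-247\right) = 0 + \sqrt{365} \left(-247\right) = 0 - 247 \sqrt{365} = - 247 \sqrt{365}$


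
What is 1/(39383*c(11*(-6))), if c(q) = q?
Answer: -1/2599278 ≈ -3.8472e-7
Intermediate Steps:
1/(39383*c(11*(-6))) = 1/(39383*((11*(-6)))) = (1/39383)/(-66) = (1/39383)*(-1/66) = -1/2599278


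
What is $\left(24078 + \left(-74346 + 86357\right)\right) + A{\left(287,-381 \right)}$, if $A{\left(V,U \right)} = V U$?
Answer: $-73258$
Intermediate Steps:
$A{\left(V,U \right)} = U V$
$\left(24078 + \left(-74346 + 86357\right)\right) + A{\left(287,-381 \right)} = \left(24078 + \left(-74346 + 86357\right)\right) - 109347 = \left(24078 + 12011\right) - 109347 = 36089 - 109347 = -73258$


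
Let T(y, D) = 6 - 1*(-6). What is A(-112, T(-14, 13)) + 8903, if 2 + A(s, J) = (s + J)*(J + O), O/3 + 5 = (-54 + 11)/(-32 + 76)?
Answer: 104436/11 ≈ 9494.2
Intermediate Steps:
O = -789/44 (O = -15 + 3*((-54 + 11)/(-32 + 76)) = -15 + 3*(-43/44) = -15 - 129/44 = -789/44 ≈ -17.932)
T(y, D) = 12 (T(y, D) = 6 + 6 = 12)
A(s, J) = -2 + (-789/44 + J)*(J + s) (A(s, J) = -2 + (s + J)*(J - 789/44) = -2 + (J + s)*(-789/44 + J) = -2 + (-789/44 + J)*(J + s))
A(-112, T(-14, 13)) + 8903 = (-2 + 12**2 - 789/44*12 - 789/44*(-112) + 12*(-112)) + 8903 = (-2 + 144 - 2367/11 + 22092/11 - 1344) + 8903 = 6503/11 + 8903 = 104436/11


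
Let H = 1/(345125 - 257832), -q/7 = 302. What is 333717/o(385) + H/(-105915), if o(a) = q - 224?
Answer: -3085426608151453/21616301866110 ≈ -142.74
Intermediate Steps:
q = -2114 (q = -7*302 = -2114)
o(a) = -2338 (o(a) = -2114 - 224 = -2338)
H = 1/87293 ≈ 1.1456e-5
333717/o(385) + H/(-105915) = 333717/(-2338) + (1/87293)/(-105915) = 333717*(-1/2338) + (1/87293)*(-1/105915) = -333717/2338 - 1/9245638095 = -3085426608151453/21616301866110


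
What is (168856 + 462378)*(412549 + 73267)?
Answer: 306663576944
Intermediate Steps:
(168856 + 462378)*(412549 + 73267) = 631234*485816 = 306663576944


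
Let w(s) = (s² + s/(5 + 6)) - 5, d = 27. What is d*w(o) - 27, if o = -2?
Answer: -648/11 ≈ -58.909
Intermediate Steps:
w(s) = -5 + s² + s/11 (w(s) = (s² + s/11) - 5 = -5 + s² + s/11)
d*w(o) - 27 = 27*(-5 + (-2)² + (1/11)*(-2)) - 27 = 27*(-5 + 4 - 2/11) - 27 = 27*(-13/11) - 27 = -351/11 - 27 = -648/11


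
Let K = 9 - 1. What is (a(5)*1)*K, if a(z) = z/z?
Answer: 8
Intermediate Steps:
K = 8
a(z) = 1
(a(5)*1)*K = (1*1)*8 = 1*8 = 8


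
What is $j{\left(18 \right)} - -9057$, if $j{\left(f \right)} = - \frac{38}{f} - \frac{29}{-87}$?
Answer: $\frac{81497}{9} \approx 9055.2$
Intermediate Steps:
$j{\left(f \right)} = \frac{1}{3} - \frac{38}{f}$ ($j{\left(f \right)} = - \frac{38}{f} - - \frac{1}{3} = - \frac{38}{f} + \frac{1}{3} = \frac{1}{3} - \frac{38}{f}$)
$j{\left(18 \right)} - -9057 = \frac{-114 + 18}{3 \cdot 18} - -9057 = \frac{1}{3} \cdot \frac{1}{18} \left(-96\right) + 9057 = - \frac{16}{9} + 9057 = \frac{81497}{9}$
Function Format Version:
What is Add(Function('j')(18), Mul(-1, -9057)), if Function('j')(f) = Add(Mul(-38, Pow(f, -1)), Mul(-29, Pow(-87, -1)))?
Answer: Rational(81497, 9) ≈ 9055.2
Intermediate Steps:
Function('j')(f) = Add(Rational(1, 3), Mul(-38, Pow(f, -1))) (Function('j')(f) = Add(Mul(-38, Pow(f, -1)), Mul(-29, Rational(-1, 87))) = Add(Mul(-38, Pow(f, -1)), Rational(1, 3)) = Add(Rational(1, 3), Mul(-38, Pow(f, -1))))
Add(Function('j')(18), Mul(-1, -9057)) = Add(Mul(Rational(1, 3), Pow(18, -1), Add(-114, 18)), Mul(-1, -9057)) = Add(Mul(Rational(1, 3), Rational(1, 18), -96), 9057) = Add(Rational(-16, 9), 9057) = Rational(81497, 9)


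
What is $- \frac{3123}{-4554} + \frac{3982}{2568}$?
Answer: $\frac{726497}{324852} \approx 2.2364$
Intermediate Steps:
$- \frac{3123}{-4554} + \frac{3982}{2568} = \left(-3123\right) \left(- \frac{1}{4554}\right) + 3982 \cdot \frac{1}{2568} = \frac{347}{506} + \frac{1991}{1284} = \frac{726497}{324852}$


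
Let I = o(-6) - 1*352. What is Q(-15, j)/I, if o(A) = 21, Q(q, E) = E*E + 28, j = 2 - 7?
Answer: -53/331 ≈ -0.16012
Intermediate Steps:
j = -5
Q(q, E) = 28 + E**2 (Q(q, E) = E**2 + 28 = 28 + E**2)
I = -331 (I = 21 - 1*352 = 21 - 352 = -331)
Q(-15, j)/I = (28 + (-5)**2)/(-331) = (28 + 25)*(-1/331) = 53*(-1/331) = -53/331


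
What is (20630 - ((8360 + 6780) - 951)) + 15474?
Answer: 21915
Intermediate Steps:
(20630 - ((8360 + 6780) - 951)) + 15474 = (20630 - (15140 - 951)) + 15474 = (20630 - 1*14189) + 15474 = (20630 - 14189) + 15474 = 6441 + 15474 = 21915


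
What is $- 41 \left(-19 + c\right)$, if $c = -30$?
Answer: $2009$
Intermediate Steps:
$- 41 \left(-19 + c\right) = - 41 \left(-19 - 30\right) = \left(-41\right) \left(-49\right) = 2009$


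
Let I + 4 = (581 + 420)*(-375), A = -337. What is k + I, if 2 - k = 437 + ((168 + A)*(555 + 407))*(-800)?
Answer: -130438214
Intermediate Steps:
k = -130062835 (k = 2 - (437 + ((168 - 337)*(555 + 407))*(-800)) = 2 - (437 - 169*962*(-800)) = 2 - (437 - 162578*(-800)) = 2 - (437 + 130062400) = 2 - 1*130062837 = 2 - 130062837 = -130062835)
I = -375379 (I = -4 + (581 + 420)*(-375) = -4 + 1001*(-375) = -4 - 375375 = -375379)
k + I = -130062835 - 375379 = -130438214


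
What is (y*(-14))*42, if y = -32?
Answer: 18816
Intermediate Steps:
(y*(-14))*42 = -32*(-14)*42 = 448*42 = 18816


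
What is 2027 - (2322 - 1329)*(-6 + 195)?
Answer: -185650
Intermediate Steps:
2027 - (2322 - 1329)*(-6 + 195) = 2027 - 993*189 = 2027 - 1*187677 = 2027 - 187677 = -185650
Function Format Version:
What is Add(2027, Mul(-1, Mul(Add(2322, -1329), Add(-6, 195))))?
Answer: -185650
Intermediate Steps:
Add(2027, Mul(-1, Mul(Add(2322, -1329), Add(-6, 195)))) = Add(2027, Mul(-1, Mul(993, 189))) = Add(2027, Mul(-1, 187677)) = Add(2027, -187677) = -185650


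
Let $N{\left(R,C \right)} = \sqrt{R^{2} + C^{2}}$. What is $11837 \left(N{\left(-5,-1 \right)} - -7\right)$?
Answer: $82859 + 11837 \sqrt{26} \approx 1.4322 \cdot 10^{5}$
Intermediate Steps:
$N{\left(R,C \right)} = \sqrt{C^{2} + R^{2}}$
$11837 \left(N{\left(-5,-1 \right)} - -7\right) = 11837 \left(\sqrt{\left(-1\right)^{2} + \left(-5\right)^{2}} - -7\right) = 11837 \left(\sqrt{1 + 25} + 7\right) = 11837 \left(\sqrt{26} + 7\right) = 11837 \left(7 + \sqrt{26}\right) = 82859 + 11837 \sqrt{26}$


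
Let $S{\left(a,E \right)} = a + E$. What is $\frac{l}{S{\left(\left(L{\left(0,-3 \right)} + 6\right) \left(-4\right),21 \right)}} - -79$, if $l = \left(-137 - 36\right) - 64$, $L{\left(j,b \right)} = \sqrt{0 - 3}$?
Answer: $\frac{158 \left(- 3 i + 2 \sqrt{3}\right)}{- 3 i + 4 \sqrt{3}} \approx 91.474 - 28.807 i$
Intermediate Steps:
$L{\left(j,b \right)} = i \sqrt{3}$ ($L{\left(j,b \right)} = \sqrt{-3} = i \sqrt{3}$)
$l = -237$ ($l = -173 - 64 = -237$)
$S{\left(a,E \right)} = E + a$
$\frac{l}{S{\left(\left(L{\left(0,-3 \right)} + 6\right) \left(-4\right),21 \right)}} - -79 = - \frac{237}{21 + \left(i \sqrt{3} + 6\right) \left(-4\right)} - -79 = - \frac{237}{21 + \left(6 + i \sqrt{3}\right) \left(-4\right)} + 79 = - \frac{237}{21 - \left(24 + 4 i \sqrt{3}\right)} + 79 = - \frac{237}{-3 - 4 i \sqrt{3}} + 79 = 79 - \frac{237}{-3 - 4 i \sqrt{3}}$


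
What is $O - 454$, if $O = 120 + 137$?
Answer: $-197$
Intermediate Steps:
$O = 257$
$O - 454 = 257 - 454 = -197$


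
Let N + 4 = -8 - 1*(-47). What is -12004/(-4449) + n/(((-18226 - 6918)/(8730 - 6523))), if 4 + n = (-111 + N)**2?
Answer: -14093277605/27966414 ≈ -503.94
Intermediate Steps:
N = 35 (N = -4 + (-8 - 1*(-47)) = -4 + (-8 + 47) = -4 + 39 = 35)
n = 5772 (n = -4 + (-111 + 35)**2 = -4 + (-76)**2 = -4 + 5776 = 5772)
-12004/(-4449) + n/(((-18226 - 6918)/(8730 - 6523))) = -12004/(-4449) + 5772/(((-18226 - 6918)/(8730 - 6523))) = -12004*(-1/4449) + 5772/((-25144/2207)) = 12004/4449 + 5772/((-25144*1/2207)) = 12004/4449 + 5772/(-25144/2207) = 12004/4449 + 5772*(-2207/25144) = 12004/4449 - 3184701/6286 = -14093277605/27966414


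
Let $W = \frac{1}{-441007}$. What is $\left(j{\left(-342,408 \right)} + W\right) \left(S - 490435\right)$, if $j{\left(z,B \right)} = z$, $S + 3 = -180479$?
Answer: $\frac{101190650620215}{441007} \approx 2.2945 \cdot 10^{8}$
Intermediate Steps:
$S = -180482$ ($S = -3 - 180479 = -180482$)
$W = - \frac{1}{441007} \approx -2.2675 \cdot 10^{-6}$
$\left(j{\left(-342,408 \right)} + W\right) \left(S - 490435\right) = \left(-342 - \frac{1}{441007}\right) \left(-180482 - 490435\right) = \left(- \frac{150824395}{441007}\right) \left(-670917\right) = \frac{101190650620215}{441007}$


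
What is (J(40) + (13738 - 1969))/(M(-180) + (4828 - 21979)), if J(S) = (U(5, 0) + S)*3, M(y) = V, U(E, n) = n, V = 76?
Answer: -11889/17075 ≈ -0.69628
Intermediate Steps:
M(y) = 76
J(S) = 3*S (J(S) = (0 + S)*3 = S*3 = 3*S)
(J(40) + (13738 - 1969))/(M(-180) + (4828 - 21979)) = (3*40 + (13738 - 1969))/(76 + (4828 - 21979)) = (120 + 11769)/(76 - 17151) = 11889/(-17075) = 11889*(-1/17075) = -11889/17075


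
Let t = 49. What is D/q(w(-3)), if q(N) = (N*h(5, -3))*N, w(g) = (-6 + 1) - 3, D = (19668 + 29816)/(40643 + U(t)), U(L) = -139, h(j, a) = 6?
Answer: 12371/3888384 ≈ 0.0031815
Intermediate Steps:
D = 12371/10126 (D = (19668 + 29816)/(40643 - 139) = 49484/40504 = 49484*(1/40504) = 12371/10126 ≈ 1.2217)
w(g) = -8 (w(g) = -5 - 3 = -8)
q(N) = 6*N**2 (q(N) = (N*6)*N = (6*N)*N = 6*N**2)
D/q(w(-3)) = 12371/(10126*((6*(-8)**2))) = 12371/(10126*((6*64))) = (12371/10126)/384 = (12371/10126)*(1/384) = 12371/3888384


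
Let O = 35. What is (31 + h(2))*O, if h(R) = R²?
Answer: 1225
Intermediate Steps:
(31 + h(2))*O = (31 + 2²)*35 = (31 + 4)*35 = 35*35 = 1225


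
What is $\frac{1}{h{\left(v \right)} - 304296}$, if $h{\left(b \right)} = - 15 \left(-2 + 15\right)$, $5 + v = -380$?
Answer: $- \frac{1}{304491} \approx -3.2842 \cdot 10^{-6}$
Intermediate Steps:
$v = -385$ ($v = -5 - 380 = -385$)
$h{\left(b \right)} = -195$ ($h{\left(b \right)} = \left(-15\right) 13 = -195$)
$\frac{1}{h{\left(v \right)} - 304296} = \frac{1}{-195 - 304296} = \frac{1}{-304491} = - \frac{1}{304491}$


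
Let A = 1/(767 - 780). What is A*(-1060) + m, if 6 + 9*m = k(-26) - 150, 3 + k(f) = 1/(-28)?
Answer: 209231/3276 ≈ 63.868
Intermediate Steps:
k(f) = -85/28 (k(f) = -3 + 1/(-28) = -3 - 1/28 = -85/28)
A = -1/13 (A = 1/(-13) = -1/13 ≈ -0.076923)
m = -4453/252 (m = -2/3 + (-85/28 - 150)/9 = -2/3 + (1/9)*(-4285/28) = -2/3 - 4285/252 = -4453/252 ≈ -17.671)
A*(-1060) + m = -1/13*(-1060) - 4453/252 = 1060/13 - 4453/252 = 209231/3276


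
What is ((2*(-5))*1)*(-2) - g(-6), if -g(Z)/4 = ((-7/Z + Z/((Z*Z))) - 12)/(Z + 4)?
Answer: 42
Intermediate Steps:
g(Z) = -4*(-12 - 6/Z)/(4 + Z) (g(Z) = -4*((-7/Z + Z/((Z*Z))) - 12)/(Z + 4) = -4*((-7/Z + Z/(Z²)) - 12)/(4 + Z) = -4*((-7/Z + Z/Z²) - 12)/(4 + Z) = -4*((-7/Z + 1/Z) - 12)/(4 + Z) = -4*(-6/Z - 12)/(4 + Z) = -4*(-12 - 6/Z)/(4 + Z))
((2*(-5))*1)*(-2) - g(-6) = ((2*(-5))*1)*(-2) - 24*(1 + 2*(-6))/((-6)*(4 - 6)) = -10*1*(-2) - 24*(-1)*(1 - 12)/(6*(-2)) = -10*(-2) - 24*(-1)*(-1)*(-11)/(6*2) = 20 - 1*(-22) = 20 + 22 = 42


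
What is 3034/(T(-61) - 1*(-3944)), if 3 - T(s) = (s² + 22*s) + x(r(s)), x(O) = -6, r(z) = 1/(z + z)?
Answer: 1517/787 ≈ 1.9276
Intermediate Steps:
r(z) = 1/(2*z)
T(s) = 9 - s² - 22*s (T(s) = 3 - ((s² + 22*s) - 6) = 3 - (-6 + s² + 22*s) = 3 + (6 - s² - 22*s) = 9 - s² - 22*s)
3034/(T(-61) - 1*(-3944)) = 3034/((9 - 1*(-61)² - 22*(-61)) - 1*(-3944)) = 3034/((9 - 1*3721 + 1342) + 3944) = 3034/((9 - 3721 + 1342) + 3944) = 3034/(-2370 + 3944) = 3034/1574 = 3034*(1/1574) = 1517/787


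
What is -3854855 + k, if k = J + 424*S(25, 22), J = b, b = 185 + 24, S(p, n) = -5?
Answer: -3856766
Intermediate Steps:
b = 209
J = 209
k = -1911 (k = 209 + 424*(-5) = 209 - 2120 = -1911)
-3854855 + k = -3854855 - 1911 = -3856766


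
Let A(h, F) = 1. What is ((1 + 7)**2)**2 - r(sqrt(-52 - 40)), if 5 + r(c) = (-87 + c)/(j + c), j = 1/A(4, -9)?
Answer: 4*(-1047*I + 2050*sqrt(23))/(-I + 2*sqrt(23)) ≈ 4100.9 - 9.076*I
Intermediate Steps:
j = 1 (j = 1/1 = 1)
r(c) = -5 + (-87 + c)/(1 + c)
((1 + 7)**2)**2 - r(sqrt(-52 - 40)) = ((1 + 7)**2)**2 - 4*(-23 - sqrt(-52 - 40))/(1 + sqrt(-52 - 40)) = (8**2)**2 - 4*(-23 - sqrt(-92))/(1 + sqrt(-92)) = 64**2 - 4*(-23 - 2*I*sqrt(23))/(1 + 2*I*sqrt(23)) = 4096 - 4*(-23 - 2*I*sqrt(23))/(1 + 2*I*sqrt(23))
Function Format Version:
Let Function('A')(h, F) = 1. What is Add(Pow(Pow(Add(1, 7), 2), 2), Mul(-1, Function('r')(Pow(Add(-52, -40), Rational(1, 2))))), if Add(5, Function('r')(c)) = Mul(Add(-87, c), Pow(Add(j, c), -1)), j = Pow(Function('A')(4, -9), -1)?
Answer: Mul(4, Pow(Add(Mul(-1, I), Mul(2, Pow(23, Rational(1, 2)))), -1), Add(Mul(-1047, I), Mul(2050, Pow(23, Rational(1, 2))))) ≈ Add(4100.9, Mul(-9.0760, I))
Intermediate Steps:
j = 1 (j = Pow(1, -1) = 1)
Function('r')(c) = Add(-5, Mul(Pow(Add(1, c), -1), Add(-87, c))) (Function('r')(c) = Add(-5, Mul(Add(-87, c), Pow(Add(1, c), -1))) = Add(-5, Mul(Pow(Add(1, c), -1), Add(-87, c))))
Add(Pow(Pow(Add(1, 7), 2), 2), Mul(-1, Function('r')(Pow(Add(-52, -40), Rational(1, 2))))) = Add(Pow(Pow(Add(1, 7), 2), 2), Mul(-1, Mul(4, Pow(Add(1, Pow(Add(-52, -40), Rational(1, 2))), -1), Add(-23, Mul(-1, Pow(Add(-52, -40), Rational(1, 2))))))) = Add(Pow(Pow(8, 2), 2), Mul(-1, Mul(4, Pow(Add(1, Pow(-92, Rational(1, 2))), -1), Add(-23, Mul(-1, Pow(-92, Rational(1, 2))))))) = Add(Pow(64, 2), Mul(-1, Mul(4, Pow(Add(1, Mul(2, I, Pow(23, Rational(1, 2)))), -1), Add(-23, Mul(-1, Mul(2, I, Pow(23, Rational(1, 2)))))))) = Add(4096, Mul(-1, Mul(4, Pow(Add(1, Mul(2, I, Pow(23, Rational(1, 2)))), -1), Add(-23, Mul(-2, I, Pow(23, Rational(1, 2))))))) = Add(4096, Mul(-4, Pow(Add(1, Mul(2, I, Pow(23, Rational(1, 2)))), -1), Add(-23, Mul(-2, I, Pow(23, Rational(1, 2))))))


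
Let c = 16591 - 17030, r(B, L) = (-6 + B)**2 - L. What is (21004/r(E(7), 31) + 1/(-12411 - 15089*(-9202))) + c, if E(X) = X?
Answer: -864790156997/759165000 ≈ -1139.1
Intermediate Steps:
c = -439
(21004/r(E(7), 31) + 1/(-12411 - 15089*(-9202))) + c = (21004/((-6 + 7)**2 - 1*31) + 1/(-12411 - 15089*(-9202))) - 439 = (21004/(1**2 - 31) - 1/9202/(-27500)) - 439 = (21004/(1 - 31) - 1/27500*(-1/9202)) - 439 = (21004/(-30) + 1/253055000) - 439 = (21004*(-1/30) + 1/253055000) - 439 = (-10502/15 + 1/253055000) - 439 = -531516721997/759165000 - 439 = -864790156997/759165000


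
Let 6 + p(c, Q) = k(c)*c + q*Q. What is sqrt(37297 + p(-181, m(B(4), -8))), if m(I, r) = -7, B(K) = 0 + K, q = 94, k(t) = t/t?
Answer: 2*sqrt(9113) ≈ 190.92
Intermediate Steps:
k(t) = 1
B(K) = K
p(c, Q) = -6 + c + 94*Q (p(c, Q) = -6 + (1*c + 94*Q) = -6 + (c + 94*Q) = -6 + c + 94*Q)
sqrt(37297 + p(-181, m(B(4), -8))) = sqrt(37297 + (-6 - 181 + 94*(-7))) = sqrt(37297 + (-6 - 181 - 658)) = sqrt(37297 - 845) = sqrt(36452) = 2*sqrt(9113)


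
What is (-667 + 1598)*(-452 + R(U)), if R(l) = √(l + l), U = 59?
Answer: -420812 + 931*√118 ≈ -4.1070e+5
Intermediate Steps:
R(l) = √2*√l (R(l) = √(2*l) = √2*√l)
(-667 + 1598)*(-452 + R(U)) = (-667 + 1598)*(-452 + √2*√59) = 931*(-452 + √118) = -420812 + 931*√118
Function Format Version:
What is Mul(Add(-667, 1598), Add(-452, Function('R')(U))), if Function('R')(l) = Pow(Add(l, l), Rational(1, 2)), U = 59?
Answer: Add(-420812, Mul(931, Pow(118, Rational(1, 2)))) ≈ -4.1070e+5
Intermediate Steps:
Function('R')(l) = Mul(Pow(2, Rational(1, 2)), Pow(l, Rational(1, 2))) (Function('R')(l) = Pow(Mul(2, l), Rational(1, 2)) = Mul(Pow(2, Rational(1, 2)), Pow(l, Rational(1, 2))))
Mul(Add(-667, 1598), Add(-452, Function('R')(U))) = Mul(Add(-667, 1598), Add(-452, Mul(Pow(2, Rational(1, 2)), Pow(59, Rational(1, 2))))) = Mul(931, Add(-452, Pow(118, Rational(1, 2)))) = Add(-420812, Mul(931, Pow(118, Rational(1, 2))))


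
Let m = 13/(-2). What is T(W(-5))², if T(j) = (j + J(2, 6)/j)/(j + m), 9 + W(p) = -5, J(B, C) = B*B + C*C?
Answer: 55696/82369 ≈ 0.67618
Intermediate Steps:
J(B, C) = B² + C²
W(p) = -14 (W(p) = -9 - 5 = -14)
m = -13/2 (m = 13*(-½) = -13/2 ≈ -6.5000)
T(j) = (j + 40/j)/(-13/2 + j) (T(j) = (j + (2² + 6²)/j)/(j - 13/2) = (j + (4 + 36)/j)/(-13/2 + j) = (j + 40/j)/(-13/2 + j))
T(W(-5))² = (2*(40 + (-14)²)/(-14*(-13 + 2*(-14))))² = (2*(-1/14)*(40 + 196)/(-13 - 28))² = (2*(-1/14)*236/(-41))² = (2*(-1/14)*(-1/41)*236)² = (236/287)² = 55696/82369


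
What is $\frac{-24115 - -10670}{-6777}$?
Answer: $\frac{13445}{6777} \approx 1.9839$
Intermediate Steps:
$\frac{-24115 - -10670}{-6777} = \left(-24115 + 10670\right) \left(- \frac{1}{6777}\right) = \left(-13445\right) \left(- \frac{1}{6777}\right) = \frac{13445}{6777}$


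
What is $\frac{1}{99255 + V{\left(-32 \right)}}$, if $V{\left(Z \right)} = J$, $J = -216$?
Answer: $\frac{1}{99039} \approx 1.0097 \cdot 10^{-5}$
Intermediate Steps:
$V{\left(Z \right)} = -216$
$\frac{1}{99255 + V{\left(-32 \right)}} = \frac{1}{99255 - 216} = \frac{1}{99039}$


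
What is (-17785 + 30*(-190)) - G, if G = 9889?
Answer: -33374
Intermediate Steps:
(-17785 + 30*(-190)) - G = (-17785 + 30*(-190)) - 1*9889 = (-17785 - 5700) - 9889 = -23485 - 9889 = -33374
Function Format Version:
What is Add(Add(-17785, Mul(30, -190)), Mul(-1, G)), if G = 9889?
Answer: -33374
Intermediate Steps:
Add(Add(-17785, Mul(30, -190)), Mul(-1, G)) = Add(Add(-17785, Mul(30, -190)), Mul(-1, 9889)) = Add(Add(-17785, -5700), -9889) = Add(-23485, -9889) = -33374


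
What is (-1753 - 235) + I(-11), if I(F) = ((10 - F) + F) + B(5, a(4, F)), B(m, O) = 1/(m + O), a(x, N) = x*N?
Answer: -77143/39 ≈ -1978.0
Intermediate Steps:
a(x, N) = N*x
B(m, O) = 1/(O + m)
I(F) = 10 + 1/(5 + 4*F) (I(F) = ((10 - F) + F) + 1/(F*4 + 5) = 10 + 1/(4*F + 5) = 10 + 1/(5 + 4*F))
(-1753 - 235) + I(-11) = (-1753 - 235) + (51 + 40*(-11))/(5 + 4*(-11)) = -1988 + (51 - 440)/(5 - 44) = -1988 - 389/(-39) = -1988 - 1/39*(-389) = -1988 + 389/39 = -77143/39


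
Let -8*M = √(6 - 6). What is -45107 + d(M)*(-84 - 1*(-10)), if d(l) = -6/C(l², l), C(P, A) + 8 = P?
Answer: -90325/2 ≈ -45163.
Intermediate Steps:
C(P, A) = -8 + P
M = 0 (M = -√(6 - 6)/8 = -√0/8 = -⅛*0 = 0)
d(l) = -6/(-8 + l²)
-45107 + d(M)*(-84 - 1*(-10)) = -45107 + (-6/(-8 + 0²))*(-84 - 1*(-10)) = -45107 + (-6/(-8 + 0))*(-84 + 10) = -45107 - 6/(-8)*(-74) = -45107 - 6*(-⅛)*(-74) = -45107 + (¾)*(-74) = -45107 - 111/2 = -90325/2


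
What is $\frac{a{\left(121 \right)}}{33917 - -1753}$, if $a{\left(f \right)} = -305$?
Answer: $- \frac{61}{7134} \approx -0.0085506$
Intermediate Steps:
$\frac{a{\left(121 \right)}}{33917 - -1753} = - \frac{305}{33917 - -1753} = - \frac{305}{33917 + 1753} = - \frac{305}{35670} = \left(-305\right) \frac{1}{35670} = - \frac{61}{7134}$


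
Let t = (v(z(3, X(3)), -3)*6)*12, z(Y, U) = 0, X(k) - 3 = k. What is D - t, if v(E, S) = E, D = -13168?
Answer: -13168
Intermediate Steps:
X(k) = 3 + k
t = 0 (t = (0*6)*12 = 0*12 = 0)
D - t = -13168 - 1*0 = -13168 + 0 = -13168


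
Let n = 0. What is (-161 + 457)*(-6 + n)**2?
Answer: 10656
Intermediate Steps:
(-161 + 457)*(-6 + n)**2 = (-161 + 457)*(-6 + 0)**2 = 296*(-6)**2 = 296*36 = 10656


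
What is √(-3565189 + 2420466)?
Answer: I*√1144723 ≈ 1069.9*I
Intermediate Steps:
√(-3565189 + 2420466) = √(-1144723) = I*√1144723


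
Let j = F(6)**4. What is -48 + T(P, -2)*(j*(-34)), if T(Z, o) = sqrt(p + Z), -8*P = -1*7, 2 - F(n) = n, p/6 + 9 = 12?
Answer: -48 - 2176*sqrt(302) ≈ -37863.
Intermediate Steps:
p = 18 (p = -54 + 6*12 = -54 + 72 = 18)
F(n) = 2 - n
P = 7/8 (P = -(-1)*7/8 = -1/8*(-7) = 7/8 ≈ 0.87500)
T(Z, o) = sqrt(18 + Z)
j = 256 (j = (2 - 1*6)**4 = (2 - 6)**4 = (-4)**4 = 256)
-48 + T(P, -2)*(j*(-34)) = -48 + sqrt(18 + 7/8)*(256*(-34)) = -48 + sqrt(151/8)*(-8704) = -48 + (sqrt(302)/4)*(-8704) = -48 - 2176*sqrt(302)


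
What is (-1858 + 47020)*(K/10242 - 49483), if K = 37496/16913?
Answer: -1654317062888446/740269 ≈ -2.2348e+9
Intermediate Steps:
K = 37496/16913 (K = 37496*(1/16913) = 37496/16913 ≈ 2.2170)
(-1858 + 47020)*(K/10242 - 49483) = (-1858 + 47020)*((37496/16913)/10242 - 49483) = 45162*((37496/16913)*(1/10242) - 49483) = 45162*(18748/86611473 - 49483) = 45162*(-4285795499711/86611473) = -1654317062888446/740269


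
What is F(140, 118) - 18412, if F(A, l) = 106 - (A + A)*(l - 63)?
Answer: -33706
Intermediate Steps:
F(A, l) = 106 - 2*A*(-63 + l)
F(140, 118) - 18412 = (106 + 126*140 - 2*140*118) - 18412 = (106 + 17640 - 33040) - 18412 = -15294 - 18412 = -33706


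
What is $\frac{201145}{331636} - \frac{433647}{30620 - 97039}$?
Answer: $\frac{9245459191}{1295701852} \approx 7.1355$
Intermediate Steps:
$\frac{201145}{331636} - \frac{433647}{30620 - 97039} = 201145 \cdot \frac{1}{331636} - \frac{433647}{30620 - 97039} = \frac{201145}{331636} - \frac{433647}{-66419} = \frac{201145}{331636} - - \frac{433647}{66419} = \frac{201145}{331636} + \frac{433647}{66419} = \frac{9245459191}{1295701852}$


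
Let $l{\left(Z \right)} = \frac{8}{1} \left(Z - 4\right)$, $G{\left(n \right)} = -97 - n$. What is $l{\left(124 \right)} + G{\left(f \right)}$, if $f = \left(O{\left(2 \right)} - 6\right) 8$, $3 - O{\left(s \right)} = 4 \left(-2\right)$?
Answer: $823$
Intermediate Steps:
$O{\left(s \right)} = 11$ ($O{\left(s \right)} = 3 - 4 \left(-2\right) = 3 - -8 = 3 + 8 = 11$)
$f = 40$ ($f = \left(11 - 6\right) 8 = 5 \cdot 8 = 40$)
$l{\left(Z \right)} = -32 + 8 Z$ ($l{\left(Z \right)} = 8 \cdot 1 \left(-4 + Z\right) = 8 \left(-4 + Z\right) = -32 + 8 Z$)
$l{\left(124 \right)} + G{\left(f \right)} = \left(-32 + 8 \cdot 124\right) - 137 = \left(-32 + 992\right) - 137 = 960 - 137 = 823$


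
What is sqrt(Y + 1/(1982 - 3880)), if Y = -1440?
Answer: I*sqrt(5187463658)/1898 ≈ 37.947*I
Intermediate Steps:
sqrt(Y + 1/(1982 - 3880)) = sqrt(-1440 + 1/(1982 - 3880)) = sqrt(-1440 + 1/(-1898)) = sqrt(-1440 - 1/1898) = sqrt(-2733121/1898) = I*sqrt(5187463658)/1898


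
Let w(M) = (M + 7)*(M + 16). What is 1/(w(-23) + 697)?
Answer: 1/809 ≈ 0.0012361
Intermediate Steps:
w(M) = (7 + M)*(16 + M)
1/(w(-23) + 697) = 1/((112 + (-23)² + 23*(-23)) + 697) = 1/((112 + 529 - 529) + 697) = 1/(112 + 697) = 1/809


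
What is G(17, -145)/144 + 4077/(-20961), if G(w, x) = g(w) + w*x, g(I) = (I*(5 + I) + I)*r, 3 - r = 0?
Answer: -768575/83844 ≈ -9.1667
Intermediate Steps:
r = 3 (r = 3 - 1*0 = 3 + 0 = 3)
g(I) = 3*I + 3*I*(5 + I) (g(I) = (I*(5 + I) + I)*3 = (I + I*(5 + I))*3 = 3*I + 3*I*(5 + I))
G(w, x) = w*x + 3*w*(6 + w) (G(w, x) = 3*w*(6 + w) + w*x = w*x + 3*w*(6 + w))
G(17, -145)/144 + 4077/(-20961) = (17*(18 - 145 + 3*17))/144 + 4077/(-20961) = (17*(18 - 145 + 51))*(1/144) + 4077*(-1/20961) = (17*(-76))*(1/144) - 453/2329 = -1292*1/144 - 453/2329 = -323/36 - 453/2329 = -768575/83844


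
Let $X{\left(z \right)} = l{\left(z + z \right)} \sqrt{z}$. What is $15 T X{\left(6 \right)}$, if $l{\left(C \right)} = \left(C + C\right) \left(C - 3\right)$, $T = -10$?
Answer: $- 32400 \sqrt{6} \approx -79364.0$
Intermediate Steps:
$l{\left(C \right)} = 2 C \left(-3 + C\right)$
$X{\left(z \right)} = 4 z^{\frac{3}{2}} \left(-3 + 2 z\right)$ ($X{\left(z \right)} = 2 \left(z + z\right) \left(-3 + \left(z + z\right)\right) \sqrt{z} = 2 \cdot 2 z \left(-3 + 2 z\right) \sqrt{z} = 4 z \left(-3 + 2 z\right) \sqrt{z} = 4 z^{\frac{3}{2}} \left(-3 + 2 z\right)$)
$15 T X{\left(6 \right)} = 15 \left(-10\right) 6^{\frac{3}{2}} \left(-12 + 8 \cdot 6\right) = - 150 \cdot 6 \sqrt{6} \left(-12 + 48\right) = - 150 \cdot 6 \sqrt{6} \cdot 36 = - 150 \cdot 216 \sqrt{6} = - 32400 \sqrt{6}$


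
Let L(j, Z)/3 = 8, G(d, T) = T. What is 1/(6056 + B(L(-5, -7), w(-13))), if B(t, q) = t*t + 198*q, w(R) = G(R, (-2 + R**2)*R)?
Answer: -1/423226 ≈ -2.3628e-6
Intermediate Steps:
L(j, Z) = 24 (L(j, Z) = 3*8 = 24)
w(R) = R*(-2 + R**2) (w(R) = (-2 + R**2)*R = R*(-2 + R**2))
B(t, q) = t**2 + 198*q
1/(6056 + B(L(-5, -7), w(-13))) = 1/(6056 + (24**2 + 198*(-13*(-2 + (-13)**2)))) = 1/(6056 + (576 + 198*(-13*(-2 + 169)))) = 1/(6056 + (576 + 198*(-13*167))) = 1/(6056 + (576 + 198*(-2171))) = 1/(6056 + (576 - 429858)) = 1/(6056 - 429282) = 1/(-423226) = -1/423226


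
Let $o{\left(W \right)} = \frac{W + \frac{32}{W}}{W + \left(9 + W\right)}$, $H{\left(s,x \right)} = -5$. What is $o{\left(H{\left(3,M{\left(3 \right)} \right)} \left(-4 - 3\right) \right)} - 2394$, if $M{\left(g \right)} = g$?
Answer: $- \frac{6618153}{2765} \approx -2393.5$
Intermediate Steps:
$o{\left(W \right)} = \frac{W + \frac{32}{W}}{9 + 2 W}$
$o{\left(H{\left(3,M{\left(3 \right)} \right)} \left(-4 - 3\right) \right)} - 2394 = \frac{32 + \left(- 5 \left(-4 - 3\right)\right)^{2}}{- 5 \left(-4 - 3\right) \left(9 + 2 \left(- 5 \left(-4 - 3\right)\right)\right)} - 2394 = \frac{32 + \left(\left(-5\right) \left(-7\right)\right)^{2}}{\left(-5\right) \left(-7\right) \left(9 + 2 \left(\left(-5\right) \left(-7\right)\right)\right)} - 2394 = \frac{32 + 35^{2}}{35 \left(9 + 2 \cdot 35\right)} - 2394 = \frac{32 + 1225}{35 \left(9 + 70\right)} - 2394 = \frac{1}{35} \cdot \frac{1}{79} \cdot 1257 - 2394 = \frac{1257}{2765} - 2394 = - \frac{6618153}{2765}$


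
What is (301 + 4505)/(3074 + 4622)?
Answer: 2403/3848 ≈ 0.62448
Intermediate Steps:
(301 + 4505)/(3074 + 4622) = 4806/7696 = 4806*(1/7696) = 2403/3848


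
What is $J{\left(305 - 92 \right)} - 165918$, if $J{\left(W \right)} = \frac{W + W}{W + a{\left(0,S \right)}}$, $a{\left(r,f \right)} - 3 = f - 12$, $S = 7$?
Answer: $- \frac{35008272}{211} \approx -1.6592 \cdot 10^{5}$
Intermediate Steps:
$a{\left(r,f \right)} = -9 + f$ ($a{\left(r,f \right)} = 3 + \left(f - 12\right) = 3 + \left(-12 + f\right) = -9 + f$)
$J{\left(W \right)} = \frac{2 W}{-2 + W}$ ($J{\left(W \right)} = \frac{W + W}{W + \left(-9 + 7\right)} = \frac{2 W}{W - 2} = \frac{2 W}{-2 + W}$)
$J{\left(305 - 92 \right)} - 165918 = \frac{2 \left(305 - 92\right)}{-2 + \left(305 - 92\right)} - 165918 = 2 \cdot 213 \frac{1}{-2 + 213} - 165918 = 2 \cdot 213 \cdot \frac{1}{211} - 165918 = \frac{426}{211} - 165918 = - \frac{35008272}{211}$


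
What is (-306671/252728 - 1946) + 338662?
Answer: 85097254577/252728 ≈ 3.3672e+5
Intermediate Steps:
(-306671/252728 - 1946) + 338662 = -492115359/252728 + 338662 = 85097254577/252728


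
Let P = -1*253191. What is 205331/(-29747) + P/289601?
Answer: -66995735608/8614760947 ≈ -7.7769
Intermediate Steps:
P = -253191
205331/(-29747) + P/289601 = 205331/(-29747) - 253191/289601 = 205331*(-1/29747) - 253191*1/289601 = -205331/29747 - 253191/289601 = -66995735608/8614760947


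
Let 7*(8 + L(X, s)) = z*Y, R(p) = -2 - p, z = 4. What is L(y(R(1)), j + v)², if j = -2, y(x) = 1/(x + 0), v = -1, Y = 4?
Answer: 1600/49 ≈ 32.653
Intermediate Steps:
y(x) = 1/x
L(X, s) = -40/7 (L(X, s) = -8 + (4*4)/7 = -8 + (⅐)*16 = -8 + 16/7 = -40/7)
L(y(R(1)), j + v)² = (-40/7)² = 1600/49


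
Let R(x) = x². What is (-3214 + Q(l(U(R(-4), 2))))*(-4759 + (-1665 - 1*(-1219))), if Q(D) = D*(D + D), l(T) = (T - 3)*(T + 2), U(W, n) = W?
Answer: -553281090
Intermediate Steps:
l(T) = (-3 + T)*(2 + T)
Q(D) = 2*D² (Q(D) = D*(2*D) = 2*D²)
(-3214 + Q(l(U(R(-4), 2))))*(-4759 + (-1665 - 1*(-1219))) = (-3214 + 2*(-6 + ((-4)²)² - 1*(-4)²)²)*(-4759 + (-1665 - 1*(-1219))) = (-3214 + 2*(-6 + 16² - 1*16)²)*(-4759 + (-1665 + 1219)) = (-3214 + 2*(-6 + 256 - 16)²)*(-4759 - 446) = (-3214 + 2*234²)*(-5205) = (-3214 + 2*54756)*(-5205) = (-3214 + 109512)*(-5205) = 106298*(-5205) = -553281090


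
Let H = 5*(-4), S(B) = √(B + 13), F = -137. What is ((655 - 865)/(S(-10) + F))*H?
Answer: -287700/9383 - 2100*√3/9383 ≈ -31.049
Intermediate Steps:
S(B) = √(13 + B)
H = -20
((655 - 865)/(S(-10) + F))*H = ((655 - 865)/(√(13 - 10) - 137))*(-20) = -210/(√3 - 137)*(-20) = -210/(-137 + √3)*(-20) = 4200/(-137 + √3)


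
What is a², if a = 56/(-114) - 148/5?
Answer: 73547776/81225 ≈ 905.48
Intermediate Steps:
a = -8576/285 (a = 56*(-1/114) - 148*⅕ = -28/57 - 148/5 = -8576/285 ≈ -30.091)
a² = (-8576/285)² = 73547776/81225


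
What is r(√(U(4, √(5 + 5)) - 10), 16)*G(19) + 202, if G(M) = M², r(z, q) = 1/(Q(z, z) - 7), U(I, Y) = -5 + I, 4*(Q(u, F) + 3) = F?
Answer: 267662/1611 - 1444*I*√11/1611 ≈ 166.15 - 2.9728*I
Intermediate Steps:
Q(u, F) = -3 + F/4
r(z, q) = 1/(-10 + z/4) (r(z, q) = 1/((-3 + z/4) - 7) = 1/(-10 + z/4))
r(√(U(4, √(5 + 5)) - 10), 16)*G(19) + 202 = (4/(-40 + √((-5 + 4) - 10)))*19² + 202 = (4/(-40 + √(-1 - 10)))*361 + 202 = (4/(-40 + √(-11)))*361 + 202 = (4/(-40 + I*√11))*361 + 202 = 1444/(-40 + I*√11) + 202 = 202 + 1444/(-40 + I*√11)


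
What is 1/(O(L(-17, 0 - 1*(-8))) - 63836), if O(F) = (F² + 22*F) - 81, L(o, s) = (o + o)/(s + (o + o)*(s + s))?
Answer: -71824/4590674087 ≈ -1.5646e-5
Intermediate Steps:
L(o, s) = 2*o/(s + 4*o*s) (L(o, s) = (2*o)/(s + (2*o)*(2*s)) = (2*o)/(s + 4*o*s) = 2*o/(s + 4*o*s))
O(F) = -81 + F² + 22*F
1/(O(L(-17, 0 - 1*(-8))) - 63836) = 1/((-81 + (2*(-17)/((0 - 1*(-8))*(1 + 4*(-17))))² + 22*(2*(-17)/((0 - 1*(-8))*(1 + 4*(-17))))) - 63836) = 1/((-81 + (2*(-17)/((0 + 8)*(1 - 68)))² + 22*(2*(-17)/((0 + 8)*(1 - 68)))) - 63836) = 1/((-81 + (2*(-17)/(8*(-67)))² + 22*(2*(-17)/(8*(-67)))) - 63836) = 1/((-81 + (2*(-17)*(⅛)*(-1/67))² + 22*(2*(-17)*(⅛)*(-1/67))) - 63836) = 1/((-81 + (17/268)² + 22*(17/268)) - 63836) = 1/((-81 + 289/71824 + 187/134) - 63836) = 1/(-5717223/71824 - 63836) = 1/(-4590674087/71824) = -71824/4590674087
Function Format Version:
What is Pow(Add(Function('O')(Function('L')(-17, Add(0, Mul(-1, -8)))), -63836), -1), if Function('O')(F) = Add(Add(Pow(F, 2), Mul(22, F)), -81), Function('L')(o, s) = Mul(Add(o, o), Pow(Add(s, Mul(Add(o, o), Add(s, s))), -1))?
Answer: Rational(-71824, 4590674087) ≈ -1.5646e-5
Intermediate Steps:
Function('L')(o, s) = Mul(2, o, Pow(Add(s, Mul(4, o, s)), -1)) (Function('L')(o, s) = Mul(Mul(2, o), Pow(Add(s, Mul(Mul(2, o), Mul(2, s))), -1)) = Mul(Mul(2, o), Pow(Add(s, Mul(4, o, s)), -1)) = Mul(2, o, Pow(Add(s, Mul(4, o, s)), -1)))
Function('O')(F) = Add(-81, Pow(F, 2), Mul(22, F))
Pow(Add(Function('O')(Function('L')(-17, Add(0, Mul(-1, -8)))), -63836), -1) = Pow(Add(Add(-81, Pow(Mul(2, -17, Pow(Add(0, Mul(-1, -8)), -1), Pow(Add(1, Mul(4, -17)), -1)), 2), Mul(22, Mul(2, -17, Pow(Add(0, Mul(-1, -8)), -1), Pow(Add(1, Mul(4, -17)), -1)))), -63836), -1) = Pow(Add(Add(-81, Pow(Mul(2, -17, Pow(Add(0, 8), -1), Pow(Add(1, -68), -1)), 2), Mul(22, Mul(2, -17, Pow(Add(0, 8), -1), Pow(Add(1, -68), -1)))), -63836), -1) = Pow(Add(Add(-81, Pow(Mul(2, -17, Pow(8, -1), Pow(-67, -1)), 2), Mul(22, Mul(2, -17, Pow(8, -1), Pow(-67, -1)))), -63836), -1) = Pow(Add(Add(-81, Pow(Mul(2, -17, Rational(1, 8), Rational(-1, 67)), 2), Mul(22, Mul(2, -17, Rational(1, 8), Rational(-1, 67)))), -63836), -1) = Pow(Add(Add(-81, Pow(Rational(17, 268), 2), Mul(22, Rational(17, 268))), -63836), -1) = Pow(Add(Add(-81, Rational(289, 71824), Rational(187, 134)), -63836), -1) = Pow(Add(Rational(-5717223, 71824), -63836), -1) = Pow(Rational(-4590674087, 71824), -1) = Rational(-71824, 4590674087)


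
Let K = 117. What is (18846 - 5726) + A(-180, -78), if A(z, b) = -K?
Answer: 13003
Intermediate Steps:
A(z, b) = -117 (A(z, b) = -1*117 = -117)
(18846 - 5726) + A(-180, -78) = (18846 - 5726) - 117 = 13120 - 117 = 13003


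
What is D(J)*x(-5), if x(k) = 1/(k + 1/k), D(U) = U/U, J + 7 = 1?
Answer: -5/26 ≈ -0.19231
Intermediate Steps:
J = -6 (J = -7 + 1 = -6)
D(U) = 1
D(J)*x(-5) = 1*(-5/(1 + (-5)²)) = 1*(-5/(1 + 25)) = 1*(-5/26) = -5/26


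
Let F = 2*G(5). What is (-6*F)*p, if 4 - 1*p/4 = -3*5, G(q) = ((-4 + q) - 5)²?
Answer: -14592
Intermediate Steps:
G(q) = (-9 + q)²
F = 32 (F = 2*(-9 + 5)² = 2*(-4)² = 2*16 = 32)
p = 76 (p = 16 - (-12)*5 = 16 - 4*(-15) = 16 + 60 = 76)
(-6*F)*p = -6*32*76 = -192*76 = -14592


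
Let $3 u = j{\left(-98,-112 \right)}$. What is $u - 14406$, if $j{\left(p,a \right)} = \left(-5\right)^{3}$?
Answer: $- \frac{43343}{3} \approx -14448.0$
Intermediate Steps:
$j{\left(p,a \right)} = -125$
$u = - \frac{125}{3}$ ($u = \frac{1}{3} \left(-125\right) = - \frac{125}{3} \approx -41.667$)
$u - 14406 = - \frac{125}{3} - 14406 = - \frac{43343}{3}$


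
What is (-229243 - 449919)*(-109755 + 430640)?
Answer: -217932898370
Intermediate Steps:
(-229243 - 449919)*(-109755 + 430640) = -679162*320885 = -217932898370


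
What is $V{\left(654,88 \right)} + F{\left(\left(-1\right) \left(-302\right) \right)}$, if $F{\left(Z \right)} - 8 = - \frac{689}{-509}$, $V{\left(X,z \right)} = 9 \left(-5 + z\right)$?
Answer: $\frac{384984}{509} \approx 756.35$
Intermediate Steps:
$V{\left(X,z \right)} = -45 + 9 z$
$F{\left(Z \right)} = \frac{4761}{509}$ ($F{\left(Z \right)} = 8 - \frac{689}{-509} = 8 - - \frac{689}{509} = 8 + \frac{689}{509} = \frac{4761}{509}$)
$V{\left(654,88 \right)} + F{\left(\left(-1\right) \left(-302\right) \right)} = \left(-45 + 9 \cdot 88\right) + \frac{4761}{509} = \left(-45 + 792\right) + \frac{4761}{509} = 747 + \frac{4761}{509} = \frac{384984}{509}$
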